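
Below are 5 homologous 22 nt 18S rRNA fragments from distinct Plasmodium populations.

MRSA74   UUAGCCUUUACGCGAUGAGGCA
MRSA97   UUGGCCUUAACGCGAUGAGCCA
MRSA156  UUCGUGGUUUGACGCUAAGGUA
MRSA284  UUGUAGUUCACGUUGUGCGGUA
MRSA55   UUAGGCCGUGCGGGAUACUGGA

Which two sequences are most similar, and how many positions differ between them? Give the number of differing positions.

Pairwise Hamming distances:
  MRSA74 vs MRSA97: 3
  MRSA74 vs MRSA156: 10
  MRSA74 vs MRSA284: 10
  MRSA74 vs MRSA55: 9
  MRSA97 vs MRSA156: 12
  MRSA97 vs MRSA284: 10
  MRSA97 vs MRSA55: 12
  MRSA156 vs MRSA284: 13
  MRSA156 vs MRSA55: 13
  MRSA284 vs MRSA55: 14
The smallest is 3, between MRSA74 and MRSA97.

3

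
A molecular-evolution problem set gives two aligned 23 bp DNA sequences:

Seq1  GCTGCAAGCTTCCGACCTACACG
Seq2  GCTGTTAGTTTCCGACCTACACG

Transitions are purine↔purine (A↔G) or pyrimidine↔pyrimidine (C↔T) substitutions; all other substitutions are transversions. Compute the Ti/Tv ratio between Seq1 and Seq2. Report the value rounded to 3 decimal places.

Differing sites — 5:C/T (Ti); 6:A/T (Tv); 9:C/T (Ti).
Of the 3 differences, 2 transitions and 1 transversion, so Ti/Tv = 2/1 = 2.000.

2.000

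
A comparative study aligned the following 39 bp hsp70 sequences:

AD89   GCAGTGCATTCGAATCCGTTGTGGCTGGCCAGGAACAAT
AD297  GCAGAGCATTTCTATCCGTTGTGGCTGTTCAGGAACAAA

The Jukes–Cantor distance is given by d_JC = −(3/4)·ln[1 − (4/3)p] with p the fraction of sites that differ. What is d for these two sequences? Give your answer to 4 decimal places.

Mismatches occur at site 5 (T→A), site 11 (C→T), site 12 (G→C), site 13 (A→T), site 28 (G→T), site 29 (C→T), site 39 (T→A).
p = 7/39 = 0.179487.
d = −0.75 · ln(1 − (4/3)·0.179487) = −0.75 · ln(0.760684) = −0.75 · (-0.273537) = 0.2052.

0.2052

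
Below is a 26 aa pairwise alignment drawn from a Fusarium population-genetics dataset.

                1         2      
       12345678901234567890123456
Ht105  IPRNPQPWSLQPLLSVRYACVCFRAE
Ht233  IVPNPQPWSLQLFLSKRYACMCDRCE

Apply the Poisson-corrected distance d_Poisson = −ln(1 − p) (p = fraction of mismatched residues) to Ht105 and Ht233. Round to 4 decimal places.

0.3677

The sequences differ at positions 2 (P/V), 3 (R/P), 12 (P/L), 13 (L/F), 16 (V/K), 21 (V/M), 23 (F/D), 25 (A/C).
p = 8/26 = 0.307692.
d = −ln(1 − 0.307692) = −ln(0.692308) = 0.3677.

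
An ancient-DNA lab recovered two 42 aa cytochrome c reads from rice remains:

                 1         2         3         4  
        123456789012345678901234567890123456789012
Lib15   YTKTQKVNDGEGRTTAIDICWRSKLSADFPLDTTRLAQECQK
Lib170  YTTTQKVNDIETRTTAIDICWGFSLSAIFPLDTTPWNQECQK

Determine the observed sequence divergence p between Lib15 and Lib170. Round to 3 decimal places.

Mismatches occur at site 3 (K/T), site 10 (G/I), site 12 (G/T), site 22 (R/G), site 23 (S/F), site 24 (K/S), site 28 (D/I), site 35 (R/P), site 36 (L/W), site 37 (A/N).
There are 10 differences over 42 sites, so p = 10/42 = 0.238.

0.238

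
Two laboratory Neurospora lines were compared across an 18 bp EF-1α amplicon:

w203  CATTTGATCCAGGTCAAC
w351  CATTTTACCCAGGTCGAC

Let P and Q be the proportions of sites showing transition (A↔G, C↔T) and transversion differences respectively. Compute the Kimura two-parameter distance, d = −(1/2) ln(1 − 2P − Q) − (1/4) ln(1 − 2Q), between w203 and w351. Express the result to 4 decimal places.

Mismatches occur at site 6 (G↔T, transversion), site 8 (T↔C, transition), site 16 (A↔G, transition).
Of the 3 differences, 2 transitions and 1 transversion over 18 sites: P = 2/18 = 0.111111, Q = 1/18 = 0.055556.
d = −0.5·ln(0.722222) − 0.25·ln(0.888888) = −0.5·(-0.325423) − 0.25·(-0.117784) = 0.1922.

0.1922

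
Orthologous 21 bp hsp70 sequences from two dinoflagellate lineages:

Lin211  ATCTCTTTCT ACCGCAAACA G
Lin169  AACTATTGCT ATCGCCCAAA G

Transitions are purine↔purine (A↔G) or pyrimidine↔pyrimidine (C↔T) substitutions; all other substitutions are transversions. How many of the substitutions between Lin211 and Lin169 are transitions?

1

Differing sites — 2:T/A (Tv); 5:C/A (Tv); 8:T/G (Tv); 12:C/T (Ti); 16:A/C (Tv); 17:A/C (Tv); 19:C/A (Tv).
Of the 7 differences, 1 transition and 6 transversions, so the answer is 1.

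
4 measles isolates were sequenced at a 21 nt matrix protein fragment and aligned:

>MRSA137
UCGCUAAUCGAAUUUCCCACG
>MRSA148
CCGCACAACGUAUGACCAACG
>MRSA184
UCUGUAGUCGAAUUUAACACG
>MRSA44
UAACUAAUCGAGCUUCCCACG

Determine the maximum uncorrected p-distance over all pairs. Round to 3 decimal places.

Pairwise Hamming distances:
  MRSA137 vs MRSA148: 8
  MRSA137 vs MRSA184: 5
  MRSA137 vs MRSA44: 4
  MRSA148 vs MRSA184: 13
  MRSA148 vs MRSA44: 12
  MRSA184 vs MRSA44: 8
The largest is 13 mismatches, between MRSA148 and MRSA184; p = 13/21 = 0.619.

0.619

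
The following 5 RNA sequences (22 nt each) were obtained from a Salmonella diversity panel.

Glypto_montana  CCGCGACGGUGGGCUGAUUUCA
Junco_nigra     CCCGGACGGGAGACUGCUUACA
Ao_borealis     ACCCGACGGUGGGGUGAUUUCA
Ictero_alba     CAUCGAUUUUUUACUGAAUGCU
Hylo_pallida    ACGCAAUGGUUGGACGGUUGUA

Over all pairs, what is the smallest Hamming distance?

Pairwise Hamming distances:
  Glypto_montana vs Junco_nigra: 7
  Glypto_montana vs Ao_borealis: 3
  Glypto_montana vs Ictero_alba: 11
  Glypto_montana vs Hylo_pallida: 9
  Junco_nigra vs Ao_borealis: 8
  Junco_nigra vs Ictero_alba: 13
  Junco_nigra vs Hylo_pallida: 13
  Ao_borealis vs Ictero_alba: 13
  Ao_borealis vs Hylo_pallida: 9
  Ictero_alba vs Hylo_pallida: 14
The smallest is 3, between Glypto_montana and Ao_borealis.

3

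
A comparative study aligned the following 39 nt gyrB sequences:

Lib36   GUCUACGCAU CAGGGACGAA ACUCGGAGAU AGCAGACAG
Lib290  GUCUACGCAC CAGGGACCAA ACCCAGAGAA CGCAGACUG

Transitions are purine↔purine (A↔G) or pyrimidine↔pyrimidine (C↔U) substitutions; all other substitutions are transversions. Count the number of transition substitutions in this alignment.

3

Mismatches occur at site 10 (U/C, transition), site 18 (G/C, transversion), site 23 (U/C, transition), site 25 (G/A, transition), site 30 (U/A, transversion), site 31 (A/C, transversion), site 38 (A/U, transversion).
Of the 7 differences, 3 transitions and 4 transversions, so the answer is 3.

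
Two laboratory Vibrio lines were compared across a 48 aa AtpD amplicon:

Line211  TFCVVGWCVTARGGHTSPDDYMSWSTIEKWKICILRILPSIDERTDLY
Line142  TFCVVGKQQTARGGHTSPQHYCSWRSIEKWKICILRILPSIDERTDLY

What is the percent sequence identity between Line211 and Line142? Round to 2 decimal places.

Mismatches occur at site 7 (W/K), site 8 (C/Q), site 9 (V/Q), site 19 (D/Q), site 20 (D/H), site 22 (M/C), site 25 (S/R), site 26 (T/S).
40 of the 48 sites match, so the percent identity is 40/48 × 100 = 83.33%.

83.33%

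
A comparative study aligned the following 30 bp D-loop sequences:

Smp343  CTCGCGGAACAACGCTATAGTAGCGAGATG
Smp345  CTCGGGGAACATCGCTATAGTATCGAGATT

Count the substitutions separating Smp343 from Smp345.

4

Differing sites — 5:C/G; 12:A/T; 23:G/T; 30:G/T.
That gives 4 mismatches out of 30 aligned sites, so the Hamming distance is 4.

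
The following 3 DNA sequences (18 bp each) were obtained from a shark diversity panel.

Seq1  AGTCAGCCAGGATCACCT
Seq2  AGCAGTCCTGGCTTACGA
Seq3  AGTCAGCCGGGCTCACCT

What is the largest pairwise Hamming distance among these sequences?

Pairwise Hamming distances:
  Seq1 vs Seq2: 9
  Seq1 vs Seq3: 2
  Seq2 vs Seq3: 8
The largest is 9, between Seq1 and Seq2.

9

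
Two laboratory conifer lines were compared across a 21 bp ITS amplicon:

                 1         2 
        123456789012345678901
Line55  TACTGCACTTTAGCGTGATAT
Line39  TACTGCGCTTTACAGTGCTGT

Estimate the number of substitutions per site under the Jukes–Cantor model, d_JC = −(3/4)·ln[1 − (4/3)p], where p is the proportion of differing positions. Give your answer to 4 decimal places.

0.2865

The sequences differ at positions 7 (A/G), 13 (G/C), 14 (C/A), 18 (A/C), 20 (A/G).
p = 5/21 = 0.238095.
d = −0.75 · ln(1 − (4/3)·0.238095) = −0.75 · ln(0.682540) = −0.75 · (-0.381934) = 0.2865.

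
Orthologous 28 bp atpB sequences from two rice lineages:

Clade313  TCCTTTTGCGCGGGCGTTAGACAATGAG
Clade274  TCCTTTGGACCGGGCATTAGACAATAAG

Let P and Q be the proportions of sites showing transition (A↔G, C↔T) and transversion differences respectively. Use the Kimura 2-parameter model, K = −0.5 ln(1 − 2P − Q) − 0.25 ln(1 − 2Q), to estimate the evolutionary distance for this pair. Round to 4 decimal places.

The sequences differ at positions 7 (T/G, transversion), 9 (C/A, transversion), 10 (G/C, transversion), 16 (G/A, transition), 26 (G/A, transition).
Of the 5 differences, 2 transitions and 3 transversions over 28 sites: P = 2/28 = 0.071429, Q = 3/28 = 0.107143.
d = −0.5·ln(0.749999) − 0.25·ln(0.785714) = −0.5·(-0.287683) − 0.25·(-0.241162) = 0.2041.

0.2041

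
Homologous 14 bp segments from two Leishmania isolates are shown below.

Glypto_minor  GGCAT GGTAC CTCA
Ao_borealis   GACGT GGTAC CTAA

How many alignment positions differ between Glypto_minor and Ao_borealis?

The sequences differ at positions 2 (G/A), 4 (A/G), 13 (C/A).
That gives 3 mismatches out of 14 aligned sites, so the Hamming distance is 3.

3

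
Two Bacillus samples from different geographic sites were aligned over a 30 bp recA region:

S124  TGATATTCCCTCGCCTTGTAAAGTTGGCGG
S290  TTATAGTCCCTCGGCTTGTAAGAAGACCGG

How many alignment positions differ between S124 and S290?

9

Differing sites — 2:G/T; 6:T/G; 14:C/G; 22:A/G; 23:G/A; 24:T/A; 25:T/G; 26:G/A; 27:G/C.
That gives 9 mismatches out of 30 aligned sites, so the Hamming distance is 9.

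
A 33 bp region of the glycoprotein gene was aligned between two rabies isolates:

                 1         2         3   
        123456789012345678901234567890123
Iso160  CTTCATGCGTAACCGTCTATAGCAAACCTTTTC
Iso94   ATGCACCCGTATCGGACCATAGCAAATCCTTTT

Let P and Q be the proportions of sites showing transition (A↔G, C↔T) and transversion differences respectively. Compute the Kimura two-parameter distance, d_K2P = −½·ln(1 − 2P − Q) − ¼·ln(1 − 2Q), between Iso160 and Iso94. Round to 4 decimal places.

0.4446

Mismatches occur at site 1 (C↔A, transversion), site 3 (T↔G, transversion), site 6 (T↔C, transition), site 7 (G↔C, transversion), site 12 (A↔T, transversion), site 14 (C↔G, transversion), site 16 (T↔A, transversion), site 18 (T↔C, transition), site 27 (C↔T, transition), site 29 (T↔C, transition), site 33 (C↔T, transition).
Of the 11 differences, 5 transitions and 6 transversions over 33 sites: P = 5/33 = 0.151515, Q = 6/33 = 0.181818.
d = −0.5·ln(0.515152) − 0.25·ln(0.636364) = −0.5·(-0.663293) − 0.25·(-0.451985) = 0.4446.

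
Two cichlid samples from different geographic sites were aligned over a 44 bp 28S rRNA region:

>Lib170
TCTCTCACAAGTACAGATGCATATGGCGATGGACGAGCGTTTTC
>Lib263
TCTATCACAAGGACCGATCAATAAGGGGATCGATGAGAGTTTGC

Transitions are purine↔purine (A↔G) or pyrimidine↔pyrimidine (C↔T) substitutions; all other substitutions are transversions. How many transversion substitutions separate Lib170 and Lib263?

10

Mismatches occur at site 4 (C↔A, transversion), site 12 (T↔G, transversion), site 15 (A↔C, transversion), site 19 (G↔C, transversion), site 20 (C↔A, transversion), site 24 (T↔A, transversion), site 27 (C↔G, transversion), site 31 (G↔C, transversion), site 34 (C↔T, transition), site 38 (C↔A, transversion), site 43 (T↔G, transversion).
Of the 11 differences, 1 transition and 10 transversions, so the answer is 10.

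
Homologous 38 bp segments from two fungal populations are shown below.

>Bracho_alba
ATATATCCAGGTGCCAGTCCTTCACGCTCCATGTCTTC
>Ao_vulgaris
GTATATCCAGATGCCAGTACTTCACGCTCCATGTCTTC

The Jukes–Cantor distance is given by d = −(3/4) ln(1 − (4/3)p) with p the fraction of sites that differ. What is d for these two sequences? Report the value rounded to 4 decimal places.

0.0834

Differing sites — 1:A/G; 11:G/A; 19:C/A.
p = 3/38 = 0.078947.
d = −0.75 · ln(1 − (4/3)·0.078947) = −0.75 · ln(0.894737) = −0.75 · (-0.111225) = 0.0834.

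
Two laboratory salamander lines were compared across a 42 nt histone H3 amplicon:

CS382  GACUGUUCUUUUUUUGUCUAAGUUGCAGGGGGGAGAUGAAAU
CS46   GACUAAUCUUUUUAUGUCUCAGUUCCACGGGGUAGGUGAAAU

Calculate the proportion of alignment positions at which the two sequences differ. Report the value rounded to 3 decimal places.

0.190

Differing sites — 5:G/A; 6:U/A; 14:U/A; 20:A/C; 25:G/C; 28:G/C; 33:G/U; 36:A/G.
There are 8 differences over 42 sites, so p = 8/42 = 0.190.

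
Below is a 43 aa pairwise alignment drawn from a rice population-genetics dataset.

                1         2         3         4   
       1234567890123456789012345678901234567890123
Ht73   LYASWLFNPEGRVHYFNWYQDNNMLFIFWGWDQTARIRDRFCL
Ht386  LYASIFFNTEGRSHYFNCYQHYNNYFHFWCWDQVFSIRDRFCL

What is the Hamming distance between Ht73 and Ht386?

14

Mismatches occur at site 5 (W/I), site 6 (L/F), site 9 (P/T), site 13 (V/S), site 18 (W/C), site 21 (D/H), site 22 (N/Y), site 24 (M/N), site 25 (L/Y), site 27 (I/H), site 30 (G/C), site 34 (T/V), site 35 (A/F), site 36 (R/S).
That gives 14 mismatches out of 43 aligned sites, so the Hamming distance is 14.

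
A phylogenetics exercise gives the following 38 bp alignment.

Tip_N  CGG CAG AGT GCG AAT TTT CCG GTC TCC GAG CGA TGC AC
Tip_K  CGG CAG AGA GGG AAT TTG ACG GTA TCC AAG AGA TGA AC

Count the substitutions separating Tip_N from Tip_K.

8

Differing sites — 9:T/A; 11:C/G; 18:T/G; 19:C/A; 24:C/A; 28:G/A; 31:C/A; 36:C/A.
That gives 8 mismatches out of 38 aligned sites, so the Hamming distance is 8.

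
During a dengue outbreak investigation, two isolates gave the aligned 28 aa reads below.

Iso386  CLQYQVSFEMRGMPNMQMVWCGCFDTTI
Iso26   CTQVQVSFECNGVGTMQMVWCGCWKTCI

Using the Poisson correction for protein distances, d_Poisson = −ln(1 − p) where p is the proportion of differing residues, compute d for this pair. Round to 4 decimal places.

0.4418

Mismatches occur at site 2 (L→T), site 4 (Y→V), site 10 (M→C), site 11 (R→N), site 13 (M→V), site 14 (P→G), site 15 (N→T), site 24 (F→W), site 25 (D→K), site 27 (T→C).
p = 10/28 = 0.357143.
d = −ln(1 − 0.357143) = −ln(0.642857) = 0.4418.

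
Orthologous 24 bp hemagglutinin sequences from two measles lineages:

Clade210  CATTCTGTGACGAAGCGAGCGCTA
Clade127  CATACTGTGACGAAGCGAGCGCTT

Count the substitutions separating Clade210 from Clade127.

2

Differing sites — 4:T/A; 24:A/T.
That gives 2 mismatches out of 24 aligned sites, so the Hamming distance is 2.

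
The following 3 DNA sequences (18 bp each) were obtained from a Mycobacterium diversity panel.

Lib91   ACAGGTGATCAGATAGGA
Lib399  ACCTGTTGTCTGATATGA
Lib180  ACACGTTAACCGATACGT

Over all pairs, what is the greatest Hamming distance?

7

Pairwise Hamming distances:
  Lib91 vs Lib399: 6
  Lib91 vs Lib180: 6
  Lib399 vs Lib180: 7
The largest is 7, between Lib399 and Lib180.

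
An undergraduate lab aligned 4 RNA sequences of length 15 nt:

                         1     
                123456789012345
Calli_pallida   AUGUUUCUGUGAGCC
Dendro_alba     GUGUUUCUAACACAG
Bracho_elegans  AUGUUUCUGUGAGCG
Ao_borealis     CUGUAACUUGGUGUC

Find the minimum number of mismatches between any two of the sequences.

Pairwise Hamming distances:
  Calli_pallida vs Dendro_alba: 7
  Calli_pallida vs Bracho_elegans: 1
  Calli_pallida vs Ao_borealis: 7
  Dendro_alba vs Bracho_elegans: 6
  Dendro_alba vs Ao_borealis: 10
  Bracho_elegans vs Ao_borealis: 8
The smallest is 1, between Calli_pallida and Bracho_elegans.

1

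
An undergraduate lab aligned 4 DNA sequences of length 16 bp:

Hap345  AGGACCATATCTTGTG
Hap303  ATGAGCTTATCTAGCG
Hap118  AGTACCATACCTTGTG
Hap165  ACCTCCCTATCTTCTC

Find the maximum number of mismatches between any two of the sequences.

Pairwise Hamming distances:
  Hap345 vs Hap303: 5
  Hap345 vs Hap118: 2
  Hap345 vs Hap165: 6
  Hap303 vs Hap118: 7
  Hap303 vs Hap165: 9
  Hap118 vs Hap165: 7
The largest is 9, between Hap303 and Hap165.

9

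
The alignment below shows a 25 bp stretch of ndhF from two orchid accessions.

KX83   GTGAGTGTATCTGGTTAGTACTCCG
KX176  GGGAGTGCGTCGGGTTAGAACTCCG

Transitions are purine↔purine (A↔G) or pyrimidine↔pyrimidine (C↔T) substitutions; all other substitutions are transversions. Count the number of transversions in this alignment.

3

Mismatches occur at site 2 (T→G, transversion), site 8 (T→C, transition), site 9 (A→G, transition), site 12 (T→G, transversion), site 19 (T→A, transversion).
Of the 5 differences, 2 transitions and 3 transversions, so the answer is 3.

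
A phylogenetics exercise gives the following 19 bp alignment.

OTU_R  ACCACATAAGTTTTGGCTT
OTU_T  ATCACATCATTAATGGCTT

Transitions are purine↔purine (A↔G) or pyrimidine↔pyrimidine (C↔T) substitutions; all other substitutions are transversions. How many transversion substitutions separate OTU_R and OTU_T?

4

Differing sites — 2:C/T (Ti); 8:A/C (Tv); 10:G/T (Tv); 12:T/A (Tv); 13:T/A (Tv).
Of the 5 differences, 1 transition and 4 transversions, so the answer is 4.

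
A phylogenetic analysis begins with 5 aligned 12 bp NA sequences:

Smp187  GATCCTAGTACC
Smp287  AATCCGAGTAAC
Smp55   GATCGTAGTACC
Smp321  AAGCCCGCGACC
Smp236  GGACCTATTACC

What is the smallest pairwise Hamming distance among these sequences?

1

Pairwise Hamming distances:
  Smp187 vs Smp287: 3
  Smp187 vs Smp55: 1
  Smp187 vs Smp321: 6
  Smp187 vs Smp236: 3
  Smp287 vs Smp55: 4
  Smp287 vs Smp321: 6
  Smp287 vs Smp236: 6
  Smp55 vs Smp321: 7
  Smp55 vs Smp236: 4
  Smp321 vs Smp236: 7
The smallest is 1, between Smp187 and Smp55.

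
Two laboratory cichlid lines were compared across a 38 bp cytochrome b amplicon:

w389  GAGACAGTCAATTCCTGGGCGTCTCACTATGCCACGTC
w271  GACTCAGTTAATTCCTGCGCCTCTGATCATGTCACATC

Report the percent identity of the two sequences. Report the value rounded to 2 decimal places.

The sequences differ at positions 3 (G/C), 4 (A/T), 9 (C/T), 18 (G/C), 21 (G/C), 25 (C/G), 27 (C/T), 28 (T/C), 32 (C/T), 36 (G/A).
28 of the 38 sites match, so the percent identity is 28/38 × 100 = 73.68%.

73.68%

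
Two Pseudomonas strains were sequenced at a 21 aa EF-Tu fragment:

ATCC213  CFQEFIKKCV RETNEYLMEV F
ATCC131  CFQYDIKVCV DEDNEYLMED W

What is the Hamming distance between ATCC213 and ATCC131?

Differing sites — 4:E/Y; 5:F/D; 8:K/V; 11:R/D; 13:T/D; 20:V/D; 21:F/W.
That gives 7 mismatches out of 21 aligned sites, so the Hamming distance is 7.

7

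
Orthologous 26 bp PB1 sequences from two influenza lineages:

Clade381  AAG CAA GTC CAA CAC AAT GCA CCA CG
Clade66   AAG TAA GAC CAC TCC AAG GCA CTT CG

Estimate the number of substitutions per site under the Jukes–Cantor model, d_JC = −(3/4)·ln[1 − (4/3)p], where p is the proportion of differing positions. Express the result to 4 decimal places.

The sequences differ at positions 4 (C/T), 8 (T/A), 12 (A/C), 13 (C/T), 14 (A/C), 18 (T/G), 23 (C/T), 24 (A/T).
p = 8/26 = 0.307692.
d = −0.75 · ln(1 − (4/3)·0.307692) = −0.75 · ln(0.589744) = −0.75 · (-0.528067) = 0.3961.

0.3961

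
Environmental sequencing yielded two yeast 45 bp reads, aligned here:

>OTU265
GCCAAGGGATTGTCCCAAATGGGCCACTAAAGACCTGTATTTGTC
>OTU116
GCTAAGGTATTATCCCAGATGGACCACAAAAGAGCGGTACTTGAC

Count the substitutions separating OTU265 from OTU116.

10

Mismatches occur at site 3 (C↔T), site 8 (G↔T), site 12 (G↔A), site 18 (A↔G), site 23 (G↔A), site 28 (T↔A), site 34 (C↔G), site 36 (T↔G), site 40 (T↔C), site 44 (T↔A).
That gives 10 mismatches out of 45 aligned sites, so the Hamming distance is 10.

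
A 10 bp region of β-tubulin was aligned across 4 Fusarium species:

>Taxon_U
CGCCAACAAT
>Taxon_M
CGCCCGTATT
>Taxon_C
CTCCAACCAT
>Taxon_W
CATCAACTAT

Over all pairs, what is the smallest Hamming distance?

2

Pairwise Hamming distances:
  Taxon_U vs Taxon_M: 4
  Taxon_U vs Taxon_C: 2
  Taxon_U vs Taxon_W: 3
  Taxon_M vs Taxon_C: 6
  Taxon_M vs Taxon_W: 7
  Taxon_C vs Taxon_W: 3
The smallest is 2, between Taxon_U and Taxon_C.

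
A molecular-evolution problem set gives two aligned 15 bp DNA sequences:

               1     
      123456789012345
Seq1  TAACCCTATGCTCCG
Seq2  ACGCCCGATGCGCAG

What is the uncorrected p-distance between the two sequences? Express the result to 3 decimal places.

The sequences differ at positions 1 (T/A), 2 (A/C), 3 (A/G), 7 (T/G), 12 (T/G), 14 (C/A).
There are 6 differences over 15 sites, so p = 6/15 = 0.400.

0.400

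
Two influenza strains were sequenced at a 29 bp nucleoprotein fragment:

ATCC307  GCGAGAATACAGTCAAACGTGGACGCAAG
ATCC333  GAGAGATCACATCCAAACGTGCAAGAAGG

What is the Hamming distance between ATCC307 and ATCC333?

9

Differing sites — 2:C/A; 7:A/T; 8:T/C; 12:G/T; 13:T/C; 22:G/C; 24:C/A; 26:C/A; 28:A/G.
That gives 9 mismatches out of 29 aligned sites, so the Hamming distance is 9.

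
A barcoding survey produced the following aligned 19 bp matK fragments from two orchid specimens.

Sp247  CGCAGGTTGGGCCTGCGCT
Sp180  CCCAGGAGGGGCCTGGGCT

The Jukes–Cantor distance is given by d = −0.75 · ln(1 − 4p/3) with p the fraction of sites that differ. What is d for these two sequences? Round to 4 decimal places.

0.2471

Differing sites — 2:G/C; 7:T/A; 8:T/G; 16:C/G.
p = 4/19 = 0.210526.
d = −0.75 · ln(1 − (4/3)·0.210526) = −0.75 · ln(0.719299) = −0.75 · (-0.329478) = 0.2471.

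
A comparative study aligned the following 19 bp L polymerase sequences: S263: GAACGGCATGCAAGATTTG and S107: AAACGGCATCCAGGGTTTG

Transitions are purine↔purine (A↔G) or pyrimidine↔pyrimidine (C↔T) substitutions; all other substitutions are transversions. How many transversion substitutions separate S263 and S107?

1

Differing sites — 1:G/A (Ti); 10:G/C (Tv); 13:A/G (Ti); 15:A/G (Ti).
Of the 4 differences, 3 transitions and 1 transversion, so the answer is 1.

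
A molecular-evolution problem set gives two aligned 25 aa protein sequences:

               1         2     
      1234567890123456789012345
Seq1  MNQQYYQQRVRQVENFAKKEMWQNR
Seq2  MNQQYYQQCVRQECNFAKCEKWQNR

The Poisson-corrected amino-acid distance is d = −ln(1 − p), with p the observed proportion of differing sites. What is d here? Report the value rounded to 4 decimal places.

0.2231

Differing sites — 9:R/C; 13:V/E; 14:E/C; 19:K/C; 21:M/K.
p = 5/25 = 0.200000.
d = −ln(1 − 0.200000) = −ln(0.800000) = 0.2231.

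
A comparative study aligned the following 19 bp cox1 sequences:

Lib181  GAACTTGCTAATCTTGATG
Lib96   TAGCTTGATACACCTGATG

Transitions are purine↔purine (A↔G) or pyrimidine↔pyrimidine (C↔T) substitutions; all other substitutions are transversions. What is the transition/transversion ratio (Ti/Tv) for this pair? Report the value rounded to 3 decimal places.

0.500

Differing sites — 1:G/T (Tv); 3:A/G (Ti); 8:C/A (Tv); 11:A/C (Tv); 12:T/A (Tv); 14:T/C (Ti).
Of the 6 differences, 2 transitions and 4 transversions, so Ti/Tv = 2/4 = 0.500.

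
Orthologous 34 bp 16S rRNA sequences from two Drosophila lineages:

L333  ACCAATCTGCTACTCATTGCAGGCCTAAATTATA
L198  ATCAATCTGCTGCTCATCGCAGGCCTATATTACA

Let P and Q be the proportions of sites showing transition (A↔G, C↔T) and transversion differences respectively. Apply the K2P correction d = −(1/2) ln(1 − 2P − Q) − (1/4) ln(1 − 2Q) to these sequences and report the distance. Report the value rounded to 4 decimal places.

0.1689

Differing sites — 2:C/T (Ti); 12:A/G (Ti); 18:T/C (Ti); 28:A/T (Tv); 33:T/C (Ti).
Of the 5 differences, 4 transitions and 1 transversion over 34 sites: P = 4/34 = 0.117647, Q = 1/34 = 0.029412.
d = −0.5·ln(0.735294) − 0.25·ln(0.941176) = −0.5·(-0.307485) − 0.25·(-0.060625) = 0.1689.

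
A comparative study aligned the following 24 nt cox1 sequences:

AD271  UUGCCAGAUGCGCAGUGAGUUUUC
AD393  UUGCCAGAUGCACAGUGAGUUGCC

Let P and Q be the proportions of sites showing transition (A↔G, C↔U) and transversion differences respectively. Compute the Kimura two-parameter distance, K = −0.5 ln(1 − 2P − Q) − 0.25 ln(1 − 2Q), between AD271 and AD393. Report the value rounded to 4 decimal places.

0.1386

Differing sites — 12:G/A (Ti); 22:U/G (Tv); 23:U/C (Ti).
Of the 3 differences, 2 transitions and 1 transversion over 24 sites: P = 2/24 = 0.083333, Q = 1/24 = 0.041667.
d = −0.5·ln(0.791667) − 0.25·ln(0.916666) = −0.5·(-0.233614) − 0.25·(-0.087012) = 0.1386.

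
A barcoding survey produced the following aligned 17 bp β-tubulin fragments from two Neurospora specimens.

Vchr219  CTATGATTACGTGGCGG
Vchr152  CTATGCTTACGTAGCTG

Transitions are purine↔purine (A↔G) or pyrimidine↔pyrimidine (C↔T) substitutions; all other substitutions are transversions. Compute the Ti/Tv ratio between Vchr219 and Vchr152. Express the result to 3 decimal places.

The sequences differ at positions 6 (A/C, transversion), 13 (G/A, transition), 16 (G/T, transversion).
Of the 3 differences, 1 transition and 2 transversions, so Ti/Tv = 1/2 = 0.500.

0.500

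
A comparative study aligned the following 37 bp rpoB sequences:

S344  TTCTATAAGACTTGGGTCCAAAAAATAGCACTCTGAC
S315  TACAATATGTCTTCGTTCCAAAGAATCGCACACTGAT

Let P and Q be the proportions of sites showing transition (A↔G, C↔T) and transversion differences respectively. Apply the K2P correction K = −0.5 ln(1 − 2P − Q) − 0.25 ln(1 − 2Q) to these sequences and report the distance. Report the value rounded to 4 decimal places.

Mismatches occur at site 2 (T→A, transversion), site 4 (T→A, transversion), site 8 (A→T, transversion), site 10 (A→T, transversion), site 14 (G→C, transversion), site 16 (G→T, transversion), site 23 (A→G, transition), site 27 (A→C, transversion), site 32 (T→A, transversion), site 37 (C→T, transition).
Of the 10 differences, 2 transitions and 8 transversions over 37 sites: P = 2/37 = 0.054054, Q = 8/37 = 0.216216.
d = −0.5·ln(0.675676) − 0.25·ln(0.567568) = −0.5·(-0.392042) − 0.25·(-0.566395) = 0.3376.

0.3376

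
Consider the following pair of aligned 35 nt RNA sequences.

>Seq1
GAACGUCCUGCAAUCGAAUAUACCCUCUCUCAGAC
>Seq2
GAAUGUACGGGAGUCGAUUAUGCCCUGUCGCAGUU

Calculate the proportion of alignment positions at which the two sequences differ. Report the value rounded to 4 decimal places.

Mismatches occur at site 4 (C↔U), site 7 (C↔A), site 9 (U↔G), site 11 (C↔G), site 13 (A↔G), site 18 (A↔U), site 22 (A↔G), site 27 (C↔G), site 30 (U↔G), site 34 (A↔U), site 35 (C↔U).
There are 11 differences over 35 sites, so p = 11/35 = 0.3143.

0.3143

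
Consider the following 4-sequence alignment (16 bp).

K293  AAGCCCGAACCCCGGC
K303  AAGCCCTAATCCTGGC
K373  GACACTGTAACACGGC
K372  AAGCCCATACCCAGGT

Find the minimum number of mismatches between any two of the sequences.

3

Pairwise Hamming distances:
  K293 vs K303: 3
  K293 vs K373: 7
  K293 vs K372: 4
  K303 vs K373: 9
  K303 vs K372: 5
  K373 vs K372: 9
The smallest is 3, between K293 and K303.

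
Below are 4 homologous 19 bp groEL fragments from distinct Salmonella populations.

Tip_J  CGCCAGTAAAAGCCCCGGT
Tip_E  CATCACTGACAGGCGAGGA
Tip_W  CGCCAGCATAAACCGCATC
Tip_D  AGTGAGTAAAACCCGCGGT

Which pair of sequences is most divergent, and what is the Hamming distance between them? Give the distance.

Pairwise Hamming distances:
  Tip_J vs Tip_E: 9
  Tip_J vs Tip_W: 7
  Tip_J vs Tip_D: 5
  Tip_E vs Tip_W: 13
  Tip_E vs Tip_D: 10
  Tip_W vs Tip_D: 9
The largest is 13, between Tip_E and Tip_W.

13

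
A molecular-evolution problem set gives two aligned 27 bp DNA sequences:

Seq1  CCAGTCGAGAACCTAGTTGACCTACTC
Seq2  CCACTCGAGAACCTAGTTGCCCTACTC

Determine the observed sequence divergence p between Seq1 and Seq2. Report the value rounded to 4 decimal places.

The sequences differ at positions 4 (G/C), 20 (A/C).
There are 2 differences over 27 sites, so p = 2/27 = 0.0741.

0.0741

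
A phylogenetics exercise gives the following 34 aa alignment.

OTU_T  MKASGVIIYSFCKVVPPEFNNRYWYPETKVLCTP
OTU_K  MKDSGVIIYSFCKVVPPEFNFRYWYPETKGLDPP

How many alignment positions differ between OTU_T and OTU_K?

The sequences differ at positions 3 (A/D), 21 (N/F), 30 (V/G), 32 (C/D), 33 (T/P).
That gives 5 mismatches out of 34 aligned sites, so the Hamming distance is 5.

5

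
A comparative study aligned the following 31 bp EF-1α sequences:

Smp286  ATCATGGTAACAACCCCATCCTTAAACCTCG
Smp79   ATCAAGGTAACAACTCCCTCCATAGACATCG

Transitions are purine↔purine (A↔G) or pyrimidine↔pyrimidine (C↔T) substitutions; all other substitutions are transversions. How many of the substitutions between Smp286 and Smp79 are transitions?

Differing sites — 5:T/A (Tv); 15:C/T (Ti); 18:A/C (Tv); 22:T/A (Tv); 25:A/G (Ti); 28:C/A (Tv).
Of the 6 differences, 2 transitions and 4 transversions, so the answer is 2.

2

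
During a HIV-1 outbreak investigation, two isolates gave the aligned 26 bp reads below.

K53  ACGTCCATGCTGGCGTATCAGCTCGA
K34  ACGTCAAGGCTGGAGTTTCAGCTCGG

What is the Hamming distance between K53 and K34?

Mismatches occur at site 6 (C→A), site 8 (T→G), site 14 (C→A), site 17 (A→T), site 26 (A→G).
That gives 5 mismatches out of 26 aligned sites, so the Hamming distance is 5.

5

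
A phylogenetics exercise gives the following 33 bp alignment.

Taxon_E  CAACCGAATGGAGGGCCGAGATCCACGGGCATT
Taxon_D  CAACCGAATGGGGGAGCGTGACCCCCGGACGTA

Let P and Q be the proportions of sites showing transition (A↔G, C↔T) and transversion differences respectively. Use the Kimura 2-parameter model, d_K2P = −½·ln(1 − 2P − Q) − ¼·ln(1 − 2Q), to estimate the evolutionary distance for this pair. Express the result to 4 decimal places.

The sequences differ at positions 12 (A/G, transition), 15 (G/A, transition), 16 (C/G, transversion), 19 (A/T, transversion), 22 (T/C, transition), 25 (A/C, transversion), 29 (G/A, transition), 31 (A/G, transition), 33 (T/A, transversion).
Of the 9 differences, 5 transitions and 4 transversions over 33 sites: P = 5/33 = 0.151515, Q = 4/33 = 0.121212.
d = −0.5·ln(0.575758) − 0.25·ln(0.757576) = −0.5·(-0.552068) − 0.25·(-0.277631) = 0.3454.

0.3454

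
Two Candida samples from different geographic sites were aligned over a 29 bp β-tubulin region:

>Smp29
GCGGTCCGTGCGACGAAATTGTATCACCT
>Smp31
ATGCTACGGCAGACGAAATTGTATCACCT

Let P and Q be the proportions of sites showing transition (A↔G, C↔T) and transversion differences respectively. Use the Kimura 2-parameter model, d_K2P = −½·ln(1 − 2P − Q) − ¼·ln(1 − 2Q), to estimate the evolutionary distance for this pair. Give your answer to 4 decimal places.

0.2915

Differing sites — 1:G/A (Ti); 2:C/T (Ti); 4:G/C (Tv); 6:C/A (Tv); 9:T/G (Tv); 10:G/C (Tv); 11:C/A (Tv).
Of the 7 differences, 2 transitions and 5 transversions over 29 sites: P = 2/29 = 0.068966, Q = 5/29 = 0.172414.
d = −0.5·ln(0.689654) − 0.25·ln(0.655172) = −0.5·(-0.371565) − 0.25·(-0.422857) = 0.2915.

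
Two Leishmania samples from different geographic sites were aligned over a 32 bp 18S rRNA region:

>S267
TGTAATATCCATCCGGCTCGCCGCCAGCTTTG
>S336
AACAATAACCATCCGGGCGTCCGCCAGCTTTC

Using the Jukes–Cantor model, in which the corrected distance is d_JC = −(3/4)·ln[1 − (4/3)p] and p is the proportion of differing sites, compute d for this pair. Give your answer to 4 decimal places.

Mismatches occur at site 1 (T/A), site 2 (G/A), site 3 (T/C), site 8 (T/A), site 17 (C/G), site 18 (T/C), site 19 (C/G), site 20 (G/T), site 32 (G/C).
p = 9/32 = 0.281250.
d = −0.75 · ln(1 − (4/3)·0.281250) = −0.75 · ln(0.625000) = −0.75 · (-0.470004) = 0.3525.

0.3525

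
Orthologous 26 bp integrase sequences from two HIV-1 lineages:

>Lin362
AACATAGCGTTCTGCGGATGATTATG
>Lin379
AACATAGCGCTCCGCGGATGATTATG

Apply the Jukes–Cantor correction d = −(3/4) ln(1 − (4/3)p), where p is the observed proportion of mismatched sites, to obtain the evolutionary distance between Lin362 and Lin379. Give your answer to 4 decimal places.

The sequences differ at positions 10 (T/C), 13 (T/C).
p = 2/26 = 0.076923.
d = −0.75 · ln(1 − (4/3)·0.076923) = −0.75 · ln(0.897436) = −0.75 · (-0.108213) = 0.0812.

0.0812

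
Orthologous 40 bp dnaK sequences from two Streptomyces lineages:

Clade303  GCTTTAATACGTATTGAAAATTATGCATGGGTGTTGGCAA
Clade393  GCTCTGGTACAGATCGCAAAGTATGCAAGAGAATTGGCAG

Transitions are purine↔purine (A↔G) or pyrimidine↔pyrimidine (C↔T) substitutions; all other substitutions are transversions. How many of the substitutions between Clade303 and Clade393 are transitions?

Differing sites — 4:T/C (Ti); 6:A/G (Ti); 7:A/G (Ti); 11:G/A (Ti); 12:T/G (Tv); 15:T/C (Ti); 17:A/C (Tv); 21:T/G (Tv); 28:T/A (Tv); 30:G/A (Ti); 32:T/A (Tv); 33:G/A (Ti); 40:A/G (Ti).
Of the 13 differences, 8 transitions and 5 transversions, so the answer is 8.

8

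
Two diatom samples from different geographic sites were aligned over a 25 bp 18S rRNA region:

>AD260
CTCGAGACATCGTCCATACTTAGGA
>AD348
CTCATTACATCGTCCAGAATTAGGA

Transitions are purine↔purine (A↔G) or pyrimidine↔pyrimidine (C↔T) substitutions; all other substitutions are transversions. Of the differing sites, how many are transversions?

Mismatches occur at site 4 (G/A, transition), site 5 (A/T, transversion), site 6 (G/T, transversion), site 17 (T/G, transversion), site 19 (C/A, transversion).
Of the 5 differences, 1 transition and 4 transversions, so the answer is 4.

4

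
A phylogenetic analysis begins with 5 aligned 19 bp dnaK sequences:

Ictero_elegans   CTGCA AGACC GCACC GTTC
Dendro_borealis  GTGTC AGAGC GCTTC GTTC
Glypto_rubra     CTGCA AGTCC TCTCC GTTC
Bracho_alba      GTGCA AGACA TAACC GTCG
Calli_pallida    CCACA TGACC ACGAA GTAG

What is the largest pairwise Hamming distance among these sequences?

Pairwise Hamming distances:
  Ictero_elegans vs Dendro_borealis: 6
  Ictero_elegans vs Glypto_rubra: 3
  Ictero_elegans vs Bracho_alba: 6
  Ictero_elegans vs Calli_pallida: 9
  Dendro_borealis vs Glypto_rubra: 7
  Dendro_borealis vs Bracho_alba: 10
  Dendro_borealis vs Calli_pallida: 13
  Glypto_rubra vs Bracho_alba: 7
  Glypto_rubra vs Calli_pallida: 10
  Bracho_alba vs Calli_pallida: 11
The largest is 13, between Dendro_borealis and Calli_pallida.

13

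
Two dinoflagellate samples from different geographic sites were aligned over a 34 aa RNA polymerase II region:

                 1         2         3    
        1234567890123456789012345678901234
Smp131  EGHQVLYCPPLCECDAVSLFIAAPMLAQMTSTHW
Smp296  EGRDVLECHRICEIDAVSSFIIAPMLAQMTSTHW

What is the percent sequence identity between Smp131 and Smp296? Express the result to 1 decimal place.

73.5%

Differing sites — 3:H/R; 4:Q/D; 7:Y/E; 9:P/H; 10:P/R; 11:L/I; 14:C/I; 19:L/S; 22:A/I.
25 of the 34 sites match, so the percent identity is 25/34 × 100 = 73.5%.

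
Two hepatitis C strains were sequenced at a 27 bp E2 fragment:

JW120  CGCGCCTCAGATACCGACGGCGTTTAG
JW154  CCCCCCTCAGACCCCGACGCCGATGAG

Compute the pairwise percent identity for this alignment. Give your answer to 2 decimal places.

74.07%

Differing sites — 2:G/C; 4:G/C; 12:T/C; 13:A/C; 20:G/C; 23:T/A; 25:T/G.
20 of the 27 sites match, so the percent identity is 20/27 × 100 = 74.07%.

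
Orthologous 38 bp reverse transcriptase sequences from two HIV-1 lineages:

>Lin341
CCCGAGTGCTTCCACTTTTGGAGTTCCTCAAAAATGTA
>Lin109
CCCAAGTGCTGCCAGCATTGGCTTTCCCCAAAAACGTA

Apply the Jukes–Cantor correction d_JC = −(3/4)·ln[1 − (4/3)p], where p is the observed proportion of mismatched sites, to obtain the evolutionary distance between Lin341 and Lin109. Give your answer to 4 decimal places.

0.2846

The sequences differ at positions 4 (G/A), 11 (T/G), 15 (C/G), 16 (T/C), 17 (T/A), 22 (A/C), 23 (G/T), 28 (T/C), 35 (T/C).
p = 9/38 = 0.236842.
d = −0.75 · ln(1 − (4/3)·0.236842) = −0.75 · ln(0.684211) = −0.75 · (-0.379489) = 0.2846.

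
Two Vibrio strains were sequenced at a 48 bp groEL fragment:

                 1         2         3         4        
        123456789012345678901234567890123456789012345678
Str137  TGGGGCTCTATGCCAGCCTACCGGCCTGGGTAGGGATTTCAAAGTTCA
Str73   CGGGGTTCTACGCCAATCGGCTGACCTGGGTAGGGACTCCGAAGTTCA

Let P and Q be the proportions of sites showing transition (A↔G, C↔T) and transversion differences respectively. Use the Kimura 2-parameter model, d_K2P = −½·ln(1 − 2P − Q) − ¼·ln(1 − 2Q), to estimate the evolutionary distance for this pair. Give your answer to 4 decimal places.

Differing sites — 1:T/C (Ti); 6:C/T (Ti); 11:T/C (Ti); 16:G/A (Ti); 17:C/T (Ti); 19:T/G (Tv); 20:A/G (Ti); 22:C/T (Ti); 24:G/A (Ti); 37:T/C (Ti); 39:T/C (Ti); 41:A/G (Ti).
Of the 12 differences, 11 transitions and 1 transversion over 48 sites: P = 11/48 = 0.229167, Q = 1/48 = 0.020833.
d = −0.5·ln(0.520833) − 0.25·ln(0.958334) = −0.5·(-0.652326) − 0.25·(-0.042559) = 0.3368.

0.3368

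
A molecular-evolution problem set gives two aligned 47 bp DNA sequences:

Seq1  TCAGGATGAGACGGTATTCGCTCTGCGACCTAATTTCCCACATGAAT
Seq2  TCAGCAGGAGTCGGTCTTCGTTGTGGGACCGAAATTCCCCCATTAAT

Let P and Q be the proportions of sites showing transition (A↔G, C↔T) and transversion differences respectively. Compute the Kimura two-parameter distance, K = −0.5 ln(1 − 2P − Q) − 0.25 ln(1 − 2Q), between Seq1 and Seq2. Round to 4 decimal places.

Mismatches occur at site 5 (G/C, transversion), site 7 (T/G, transversion), site 11 (A/T, transversion), site 16 (A/C, transversion), site 21 (C/T, transition), site 23 (C/G, transversion), site 26 (C/G, transversion), site 31 (T/G, transversion), site 34 (T/A, transversion), site 40 (A/C, transversion), site 44 (G/T, transversion).
Of the 11 differences, 1 transition and 10 transversions over 47 sites: P = 1/47 = 0.021277, Q = 10/47 = 0.212766.
d = −0.5·ln(0.744680) − 0.25·ln(0.574468) = −0.5·(-0.294801) − 0.25·(-0.554311) = 0.2860.

0.2860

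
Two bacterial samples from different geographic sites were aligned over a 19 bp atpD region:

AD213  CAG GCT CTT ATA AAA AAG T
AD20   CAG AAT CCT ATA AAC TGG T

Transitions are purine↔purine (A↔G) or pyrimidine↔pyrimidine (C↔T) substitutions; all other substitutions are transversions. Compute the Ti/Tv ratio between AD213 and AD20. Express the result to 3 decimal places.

Differing sites — 4:G/A (Ti); 5:C/A (Tv); 8:T/C (Ti); 15:A/C (Tv); 16:A/T (Tv); 17:A/G (Ti).
Of the 6 differences, 3 transitions and 3 transversions, so Ti/Tv = 3/3 = 1.000.

1.000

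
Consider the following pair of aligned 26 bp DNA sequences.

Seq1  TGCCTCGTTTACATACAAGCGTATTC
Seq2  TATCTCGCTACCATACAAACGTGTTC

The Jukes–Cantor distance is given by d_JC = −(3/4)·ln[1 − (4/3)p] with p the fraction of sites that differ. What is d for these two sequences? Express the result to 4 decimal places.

Mismatches occur at site 2 (G↔A), site 3 (C↔T), site 8 (T↔C), site 10 (T↔A), site 11 (A↔C), site 19 (G↔A), site 23 (A↔G).
p = 7/26 = 0.269231.
d = −0.75 · ln(1 − (4/3)·0.269231) = −0.75 · ln(0.641025) = −0.75 · (-0.444687) = 0.3335.

0.3335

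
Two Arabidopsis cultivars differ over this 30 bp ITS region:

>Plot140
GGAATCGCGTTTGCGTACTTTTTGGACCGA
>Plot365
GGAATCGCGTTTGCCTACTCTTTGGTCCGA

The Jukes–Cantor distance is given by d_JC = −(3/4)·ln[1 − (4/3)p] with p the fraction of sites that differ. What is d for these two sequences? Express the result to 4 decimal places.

0.1073

Differing sites — 15:G/C; 20:T/C; 26:A/T.
p = 3/30 = 0.100000.
d = −0.75 · ln(1 − (4/3)·0.100000) = −0.75 · ln(0.866667) = −0.75 · (-0.143100) = 0.1073.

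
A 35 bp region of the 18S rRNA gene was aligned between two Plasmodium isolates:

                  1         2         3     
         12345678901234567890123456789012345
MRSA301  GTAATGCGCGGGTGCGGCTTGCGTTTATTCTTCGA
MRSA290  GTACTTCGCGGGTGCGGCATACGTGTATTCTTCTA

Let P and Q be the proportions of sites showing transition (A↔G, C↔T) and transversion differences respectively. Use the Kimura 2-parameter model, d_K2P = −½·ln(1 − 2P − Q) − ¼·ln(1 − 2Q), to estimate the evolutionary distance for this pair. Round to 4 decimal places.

The sequences differ at positions 4 (A/C, transversion), 6 (G/T, transversion), 19 (T/A, transversion), 21 (G/A, transition), 25 (T/G, transversion), 34 (G/T, transversion).
Of the 6 differences, 1 transition and 5 transversions over 35 sites: P = 1/35 = 0.028571, Q = 5/35 = 0.142857.
d = −0.5·ln(0.800001) − 0.25·ln(0.714286) = −0.5·(-0.223142) − 0.25·(-0.336472) = 0.1957.

0.1957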